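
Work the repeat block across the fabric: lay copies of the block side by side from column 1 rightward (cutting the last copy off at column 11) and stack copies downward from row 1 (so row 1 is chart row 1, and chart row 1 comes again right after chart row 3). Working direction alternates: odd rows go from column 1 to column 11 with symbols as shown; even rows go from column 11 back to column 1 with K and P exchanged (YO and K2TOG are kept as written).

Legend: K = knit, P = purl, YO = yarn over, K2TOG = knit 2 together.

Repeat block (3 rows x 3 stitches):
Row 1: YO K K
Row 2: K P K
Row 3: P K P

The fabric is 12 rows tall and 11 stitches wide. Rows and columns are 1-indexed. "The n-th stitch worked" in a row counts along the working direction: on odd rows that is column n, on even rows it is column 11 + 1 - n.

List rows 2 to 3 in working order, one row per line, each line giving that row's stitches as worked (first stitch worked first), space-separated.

Row 2: chart row 2, WS - tiled (columns 1-11): K P K K P K K P K K P; work from column 11 back to 1 with K<->P swapped.
Row 3: chart row 3, RS - tile across columns 1-11 and work as-is.

== ROWS AS WORKED ==
K P P K P P K P P K P
P K P P K P P K P P K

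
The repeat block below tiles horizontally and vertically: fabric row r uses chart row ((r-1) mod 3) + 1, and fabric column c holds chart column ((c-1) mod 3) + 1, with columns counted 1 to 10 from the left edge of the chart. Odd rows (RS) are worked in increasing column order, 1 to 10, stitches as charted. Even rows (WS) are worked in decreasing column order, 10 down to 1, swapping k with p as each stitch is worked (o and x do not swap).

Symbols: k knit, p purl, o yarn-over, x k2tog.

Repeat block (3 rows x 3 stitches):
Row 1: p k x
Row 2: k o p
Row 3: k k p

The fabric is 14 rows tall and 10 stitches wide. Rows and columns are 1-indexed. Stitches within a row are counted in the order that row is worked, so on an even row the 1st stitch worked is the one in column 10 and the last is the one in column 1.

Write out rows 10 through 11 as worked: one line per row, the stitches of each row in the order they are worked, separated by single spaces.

Rows as worked:
k x p k x p k x p k
k o p k o p k o p k

Derivation:
Row 10: chart row 1, WS - tiled (columns 1-10): p k x p k x p k x p; work from column 10 back to 1 with k<->p swapped.
Row 11: chart row 2, RS - tile across columns 1-10 and work as-is.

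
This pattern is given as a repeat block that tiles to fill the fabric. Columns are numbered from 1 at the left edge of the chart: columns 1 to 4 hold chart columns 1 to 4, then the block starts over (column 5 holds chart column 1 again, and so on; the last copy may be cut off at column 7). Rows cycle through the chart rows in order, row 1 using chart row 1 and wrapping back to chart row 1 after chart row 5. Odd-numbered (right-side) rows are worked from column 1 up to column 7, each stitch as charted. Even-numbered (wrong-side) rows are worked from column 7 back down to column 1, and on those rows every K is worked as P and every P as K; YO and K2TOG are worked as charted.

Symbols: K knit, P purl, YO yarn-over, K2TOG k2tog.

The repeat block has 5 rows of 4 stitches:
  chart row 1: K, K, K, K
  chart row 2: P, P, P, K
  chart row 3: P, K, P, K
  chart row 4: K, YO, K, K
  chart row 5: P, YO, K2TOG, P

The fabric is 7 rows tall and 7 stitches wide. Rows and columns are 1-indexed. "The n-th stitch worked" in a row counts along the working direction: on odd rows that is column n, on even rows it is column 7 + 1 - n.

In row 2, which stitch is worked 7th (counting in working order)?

Result:
K

Derivation:
For row 2: chart row = ((2-1) mod 5) + 1 = 2; this is a WS (even) row.
Chart row 2 tiled across columns 1-7: P P P K P P P
Wrong side: read the tiled row from column 7 down to 1 and exchange K with P (leave YO, K2TOG).
Row 2 as worked: K K K P K K K
The 7th stitch worked is K.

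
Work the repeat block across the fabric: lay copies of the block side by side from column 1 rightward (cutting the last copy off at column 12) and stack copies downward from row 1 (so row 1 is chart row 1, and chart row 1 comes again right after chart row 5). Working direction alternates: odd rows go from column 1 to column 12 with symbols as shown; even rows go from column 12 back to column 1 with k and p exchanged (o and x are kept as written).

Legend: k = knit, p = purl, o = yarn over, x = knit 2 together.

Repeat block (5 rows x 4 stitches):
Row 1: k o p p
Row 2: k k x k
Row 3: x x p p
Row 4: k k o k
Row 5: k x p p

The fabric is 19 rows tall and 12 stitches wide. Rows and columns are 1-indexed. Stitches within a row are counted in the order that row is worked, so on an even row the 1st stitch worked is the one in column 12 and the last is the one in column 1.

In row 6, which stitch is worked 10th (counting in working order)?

For row 6: chart row = ((6-1) mod 5) + 1 = 1; this is a WS (even) row.
Chart row 1 tiled across columns 1-12: k o p p k o p p k o p p
WS: work from column 12 back to column 1 (reverse the tiled row), swapping k<->p (o and x unchanged).
Row 6 as worked: k k o p k k o p k k o p
Stitch 10 in working order -> k

Result:
k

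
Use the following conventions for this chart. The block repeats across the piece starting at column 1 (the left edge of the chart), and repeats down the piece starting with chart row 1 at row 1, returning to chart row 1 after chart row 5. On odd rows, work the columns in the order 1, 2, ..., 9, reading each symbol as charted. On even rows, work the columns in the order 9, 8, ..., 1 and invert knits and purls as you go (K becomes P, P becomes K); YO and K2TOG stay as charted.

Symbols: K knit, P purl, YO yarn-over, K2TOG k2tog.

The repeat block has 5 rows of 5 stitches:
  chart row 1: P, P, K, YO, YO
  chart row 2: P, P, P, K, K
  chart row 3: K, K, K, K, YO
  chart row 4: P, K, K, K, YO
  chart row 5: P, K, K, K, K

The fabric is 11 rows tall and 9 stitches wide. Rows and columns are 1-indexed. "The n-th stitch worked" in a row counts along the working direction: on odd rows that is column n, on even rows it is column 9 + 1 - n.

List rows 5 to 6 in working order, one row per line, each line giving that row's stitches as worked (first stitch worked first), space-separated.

== ROWS AS WORKED ==
P K K K K P K K K
YO P K K YO YO P K K

Derivation:
Row 5: chart row 5, RS - tile across columns 1-9 and work as-is.
Row 6: chart row 1, WS - tiled (columns 1-9): P P K YO YO P P K YO; work from column 9 back to 1 with K<->P swapped.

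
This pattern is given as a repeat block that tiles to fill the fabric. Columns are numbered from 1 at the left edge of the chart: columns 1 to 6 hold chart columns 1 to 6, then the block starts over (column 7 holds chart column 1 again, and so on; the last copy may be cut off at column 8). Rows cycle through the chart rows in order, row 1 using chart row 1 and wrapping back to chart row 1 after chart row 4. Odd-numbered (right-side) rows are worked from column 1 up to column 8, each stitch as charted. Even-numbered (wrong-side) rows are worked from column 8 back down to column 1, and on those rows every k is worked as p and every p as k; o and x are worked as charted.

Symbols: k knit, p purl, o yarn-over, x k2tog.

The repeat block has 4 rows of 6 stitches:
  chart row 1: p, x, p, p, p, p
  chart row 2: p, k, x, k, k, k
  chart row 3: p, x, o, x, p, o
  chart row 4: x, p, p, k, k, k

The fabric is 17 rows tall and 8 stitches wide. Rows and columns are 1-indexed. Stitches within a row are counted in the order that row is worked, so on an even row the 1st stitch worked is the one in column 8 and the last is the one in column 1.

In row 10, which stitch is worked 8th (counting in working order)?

For row 10: chart row = ((10-1) mod 4) + 1 = 2; this is a WS (even) row.
Chart row 2 tiled across columns 1-8: p k x k k k p k
WS: work from column 8 back to column 1 (reverse the tiled row), swapping k<->p (o and x unchanged).
Row 10 as worked: p k p p p x p k
Counting 8 along the worked row gives k.

Result:
k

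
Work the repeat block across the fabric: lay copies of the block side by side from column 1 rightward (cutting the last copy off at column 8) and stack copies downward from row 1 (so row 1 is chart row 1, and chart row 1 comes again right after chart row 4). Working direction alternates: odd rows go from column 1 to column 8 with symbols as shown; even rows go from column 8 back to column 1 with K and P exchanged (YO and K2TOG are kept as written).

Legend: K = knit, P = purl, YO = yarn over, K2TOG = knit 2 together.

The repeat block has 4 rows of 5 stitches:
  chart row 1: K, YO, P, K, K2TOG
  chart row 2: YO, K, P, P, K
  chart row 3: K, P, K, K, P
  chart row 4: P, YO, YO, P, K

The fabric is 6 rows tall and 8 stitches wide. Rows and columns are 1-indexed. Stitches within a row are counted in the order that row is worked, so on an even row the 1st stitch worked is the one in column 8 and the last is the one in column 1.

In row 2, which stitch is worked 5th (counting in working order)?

Row 2: (2-1) mod 4 = 1, so use chart row 2. Even row -> WS.
Chart row 2 tiled across columns 1-8: YO K P P K YO K P
WS: work from column 8 back to column 1 (reverse the tiled row), swapping K<->P (YO and K2TOG unchanged).
Row 2 as worked: K P YO P K K P YO
Stitch 5 in working order -> K

== STITCH ==
K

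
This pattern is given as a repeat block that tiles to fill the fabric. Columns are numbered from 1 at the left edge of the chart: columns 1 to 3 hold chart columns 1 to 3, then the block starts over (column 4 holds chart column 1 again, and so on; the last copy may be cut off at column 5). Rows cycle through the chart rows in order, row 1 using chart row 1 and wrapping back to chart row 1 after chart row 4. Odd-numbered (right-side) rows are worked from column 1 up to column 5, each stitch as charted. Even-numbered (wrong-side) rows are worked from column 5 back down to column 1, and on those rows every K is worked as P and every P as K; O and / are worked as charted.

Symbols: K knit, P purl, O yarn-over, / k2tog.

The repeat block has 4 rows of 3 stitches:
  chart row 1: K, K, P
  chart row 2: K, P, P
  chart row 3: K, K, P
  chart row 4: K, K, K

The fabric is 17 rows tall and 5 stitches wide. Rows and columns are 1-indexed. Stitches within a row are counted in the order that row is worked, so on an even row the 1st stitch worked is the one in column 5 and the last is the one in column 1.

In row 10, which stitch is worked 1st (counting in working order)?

For row 10: chart row = ((10-1) mod 4) + 1 = 2; this is a WS (even) row.
Chart row 2 tiled across columns 1-5: K P P K P
WS row: flip the tiled sequence (start at column 5) and apply K<->P; O and / stay.
Row 10 as worked: K P K K P
Stitch 1 in working order -> K

Result:
K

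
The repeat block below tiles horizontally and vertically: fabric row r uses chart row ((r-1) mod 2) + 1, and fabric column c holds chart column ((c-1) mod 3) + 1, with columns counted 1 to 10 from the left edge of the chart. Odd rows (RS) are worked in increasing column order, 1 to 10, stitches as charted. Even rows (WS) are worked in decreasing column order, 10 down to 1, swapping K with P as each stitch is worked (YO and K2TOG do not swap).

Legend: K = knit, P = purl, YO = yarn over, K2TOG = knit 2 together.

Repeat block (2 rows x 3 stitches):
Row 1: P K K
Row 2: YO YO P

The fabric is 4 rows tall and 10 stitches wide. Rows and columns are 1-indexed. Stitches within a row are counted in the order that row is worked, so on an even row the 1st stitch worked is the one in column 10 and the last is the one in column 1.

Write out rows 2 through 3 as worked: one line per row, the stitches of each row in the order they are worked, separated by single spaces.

Row 2: chart row 2, WS - tiled (columns 1-10): YO YO P YO YO P YO YO P YO; work from column 10 back to 1 with K<->P swapped.
Row 3: chart row 1, RS - tile across columns 1-10 and work as-is.

Rows as worked:
YO K YO YO K YO YO K YO YO
P K K P K K P K K P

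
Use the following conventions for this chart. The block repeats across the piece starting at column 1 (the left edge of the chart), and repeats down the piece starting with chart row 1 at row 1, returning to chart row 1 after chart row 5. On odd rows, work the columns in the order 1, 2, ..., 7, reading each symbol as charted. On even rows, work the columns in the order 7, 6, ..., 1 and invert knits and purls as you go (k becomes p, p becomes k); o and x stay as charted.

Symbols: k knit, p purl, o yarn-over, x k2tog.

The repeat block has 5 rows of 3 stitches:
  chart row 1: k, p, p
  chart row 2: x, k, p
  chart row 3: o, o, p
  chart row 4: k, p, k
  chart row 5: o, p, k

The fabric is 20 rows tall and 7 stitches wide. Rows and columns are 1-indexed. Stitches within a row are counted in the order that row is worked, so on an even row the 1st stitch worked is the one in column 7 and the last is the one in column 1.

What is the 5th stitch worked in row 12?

Result:
k

Derivation:
Row 12 uses chart row ((12-1) mod 5)+1 = 2. Row 12 is even, so WS.
Chart row 2 tiled across columns 1-7: x k p x k p x
WS: work from column 7 back to column 1 (reverse the tiled row), swapping k<->p (o and x unchanged).
Row 12 as worked: x k p x k p x
Counting 5 along the worked row gives k.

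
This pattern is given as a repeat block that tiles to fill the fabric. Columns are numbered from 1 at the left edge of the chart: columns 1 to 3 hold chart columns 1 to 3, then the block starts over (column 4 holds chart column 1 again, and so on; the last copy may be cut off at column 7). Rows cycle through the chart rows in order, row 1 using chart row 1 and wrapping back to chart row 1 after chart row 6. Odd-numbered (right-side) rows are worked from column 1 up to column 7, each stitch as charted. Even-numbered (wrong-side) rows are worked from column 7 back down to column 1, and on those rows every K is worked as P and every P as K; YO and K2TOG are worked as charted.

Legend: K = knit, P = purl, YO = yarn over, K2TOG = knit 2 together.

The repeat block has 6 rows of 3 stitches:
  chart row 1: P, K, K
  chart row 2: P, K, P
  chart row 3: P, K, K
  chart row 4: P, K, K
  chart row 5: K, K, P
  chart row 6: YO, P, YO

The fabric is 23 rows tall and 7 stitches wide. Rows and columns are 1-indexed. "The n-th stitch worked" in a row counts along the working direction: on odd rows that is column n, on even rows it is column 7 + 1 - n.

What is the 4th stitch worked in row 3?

For row 3: chart row = ((3-1) mod 6) + 1 = 3; this is a RS (odd) row.
Chart row 3 tiled across columns 1-7: P K K P K K P
Right side: take the tiled row as-is (worked left to right from column 1).
Stitch 4 in working order -> P

Result:
P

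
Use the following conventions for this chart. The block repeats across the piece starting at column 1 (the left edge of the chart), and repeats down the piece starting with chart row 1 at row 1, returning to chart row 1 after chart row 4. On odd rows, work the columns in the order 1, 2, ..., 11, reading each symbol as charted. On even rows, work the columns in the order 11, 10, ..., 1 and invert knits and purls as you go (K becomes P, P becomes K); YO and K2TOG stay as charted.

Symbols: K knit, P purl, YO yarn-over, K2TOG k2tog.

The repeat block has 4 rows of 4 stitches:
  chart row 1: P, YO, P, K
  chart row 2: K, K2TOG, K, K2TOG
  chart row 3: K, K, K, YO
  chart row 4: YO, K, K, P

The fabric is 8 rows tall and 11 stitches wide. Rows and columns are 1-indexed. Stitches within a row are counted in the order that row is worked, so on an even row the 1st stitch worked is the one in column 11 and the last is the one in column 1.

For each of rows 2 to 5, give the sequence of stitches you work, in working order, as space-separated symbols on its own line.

Row 2: chart row 2, WS - tiled (columns 1-11): K K2TOG K K2TOG K K2TOG K K2TOG K K2TOG K; work from column 11 back to 1 with K<->P swapped.
Row 3: chart row 3, RS - tile across columns 1-11 and work as-is.
Row 4: chart row 4, WS - tiled (columns 1-11): YO K K P YO K K P YO K K; work from column 11 back to 1 with K<->P swapped.
Row 5: chart row 1, RS - tile across columns 1-11 and work as-is.

Result:
P K2TOG P K2TOG P K2TOG P K2TOG P K2TOG P
K K K YO K K K YO K K K
P P YO K P P YO K P P YO
P YO P K P YO P K P YO P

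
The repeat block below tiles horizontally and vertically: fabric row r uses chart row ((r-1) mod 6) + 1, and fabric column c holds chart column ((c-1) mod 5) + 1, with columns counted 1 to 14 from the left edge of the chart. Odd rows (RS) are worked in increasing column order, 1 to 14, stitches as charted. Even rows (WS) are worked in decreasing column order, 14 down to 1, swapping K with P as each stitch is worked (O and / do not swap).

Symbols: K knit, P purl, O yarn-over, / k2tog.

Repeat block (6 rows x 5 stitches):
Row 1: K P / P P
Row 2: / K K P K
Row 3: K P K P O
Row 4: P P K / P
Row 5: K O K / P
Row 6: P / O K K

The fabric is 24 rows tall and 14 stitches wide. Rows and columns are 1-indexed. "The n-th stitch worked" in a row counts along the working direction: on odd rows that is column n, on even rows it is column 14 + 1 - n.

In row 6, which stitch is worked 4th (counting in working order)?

Stitch:
K

Derivation:
Row 6 uses chart row ((6-1) mod 6)+1 = 6. Row 6 is even, so WS.
Chart row 6 tiled across columns 1-14: P / O K K P / O K K P / O K
Wrong side: read the tiled row from column 14 down to 1 and exchange K with P (leave O, /).
Row 6 as worked: P O / K P P O / K P P O / K
The 4th stitch worked is K.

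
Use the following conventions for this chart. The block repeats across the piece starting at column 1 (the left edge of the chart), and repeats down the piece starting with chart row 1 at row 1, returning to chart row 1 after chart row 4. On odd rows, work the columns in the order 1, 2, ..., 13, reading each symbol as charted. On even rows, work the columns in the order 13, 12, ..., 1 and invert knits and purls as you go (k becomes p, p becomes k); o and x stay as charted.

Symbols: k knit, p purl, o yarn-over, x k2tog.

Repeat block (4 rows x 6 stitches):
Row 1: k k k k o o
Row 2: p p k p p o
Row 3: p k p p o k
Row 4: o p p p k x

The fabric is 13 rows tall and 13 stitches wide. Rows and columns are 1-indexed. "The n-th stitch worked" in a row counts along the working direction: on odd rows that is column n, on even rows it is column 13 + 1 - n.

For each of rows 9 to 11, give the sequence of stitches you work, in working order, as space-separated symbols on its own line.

Result:
k k k k o o k k k k o o k
k o k k p k k o k k p k k
p k p p o k p k p p o k p

Derivation:
Row 9: chart row 1, RS - tile across columns 1-13 and work as-is.
Row 10: chart row 2, WS - tiled (columns 1-13): p p k p p o p p k p p o p; work from column 13 back to 1 with k<->p swapped.
Row 11: chart row 3, RS - tile across columns 1-13 and work as-is.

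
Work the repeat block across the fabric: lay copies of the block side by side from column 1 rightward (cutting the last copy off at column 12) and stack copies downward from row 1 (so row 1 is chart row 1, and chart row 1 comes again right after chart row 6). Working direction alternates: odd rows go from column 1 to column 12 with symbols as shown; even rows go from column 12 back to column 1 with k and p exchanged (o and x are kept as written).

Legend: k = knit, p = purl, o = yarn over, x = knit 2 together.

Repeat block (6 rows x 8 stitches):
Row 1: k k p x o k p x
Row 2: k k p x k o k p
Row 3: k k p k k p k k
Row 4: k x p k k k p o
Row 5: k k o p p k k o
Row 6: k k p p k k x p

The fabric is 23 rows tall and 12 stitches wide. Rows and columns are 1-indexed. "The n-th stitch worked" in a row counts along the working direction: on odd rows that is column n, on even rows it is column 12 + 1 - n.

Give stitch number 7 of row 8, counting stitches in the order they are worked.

For row 8: chart row = ((8-1) mod 6) + 1 = 2; this is a WS (even) row.
Chart row 2 tiled across columns 1-12: k k p x k o k p k k p x
Wrong side: read the tiled row from column 12 down to 1 and exchange k with p (leave o, x).
Row 8 as worked: x k p p k p o p x k p p
Counting 7 along the worked row gives o.

== STITCH ==
o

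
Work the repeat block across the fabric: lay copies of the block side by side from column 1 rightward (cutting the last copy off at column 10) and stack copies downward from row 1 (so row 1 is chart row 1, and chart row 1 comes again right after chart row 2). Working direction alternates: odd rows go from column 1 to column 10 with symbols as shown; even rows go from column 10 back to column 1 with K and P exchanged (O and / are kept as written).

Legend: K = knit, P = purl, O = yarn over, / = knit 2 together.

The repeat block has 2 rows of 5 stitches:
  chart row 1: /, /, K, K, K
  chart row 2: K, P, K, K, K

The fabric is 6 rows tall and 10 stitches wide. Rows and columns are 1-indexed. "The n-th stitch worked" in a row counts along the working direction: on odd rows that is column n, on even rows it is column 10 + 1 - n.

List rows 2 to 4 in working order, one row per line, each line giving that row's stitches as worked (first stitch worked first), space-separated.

Row 2: chart row 2, WS - tiled (columns 1-10): K P K K K K P K K K; work from column 10 back to 1 with K<->P swapped.
Row 3: chart row 1, RS - tile across columns 1-10 and work as-is.
Row 4: chart row 2, WS - tiled (columns 1-10): K P K K K K P K K K; work from column 10 back to 1 with K<->P swapped.

== ROWS AS WORKED ==
P P P K P P P P K P
/ / K K K / / K K K
P P P K P P P P K P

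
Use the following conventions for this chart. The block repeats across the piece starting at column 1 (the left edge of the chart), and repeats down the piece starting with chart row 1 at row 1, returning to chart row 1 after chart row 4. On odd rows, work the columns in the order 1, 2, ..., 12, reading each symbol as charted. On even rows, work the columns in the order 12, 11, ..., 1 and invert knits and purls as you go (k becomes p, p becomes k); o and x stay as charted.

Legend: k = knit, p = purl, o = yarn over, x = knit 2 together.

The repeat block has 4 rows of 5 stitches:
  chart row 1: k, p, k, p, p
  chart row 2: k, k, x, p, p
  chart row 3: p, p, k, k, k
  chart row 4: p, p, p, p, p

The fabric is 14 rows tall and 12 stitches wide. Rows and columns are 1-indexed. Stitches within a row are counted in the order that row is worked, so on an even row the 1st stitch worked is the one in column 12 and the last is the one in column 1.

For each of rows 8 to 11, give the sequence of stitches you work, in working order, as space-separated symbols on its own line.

Row 8: chart row 4, WS - tiled (columns 1-12): p p p p p p p p p p p p; work from column 12 back to 1 with k<->p swapped.
Row 9: chart row 1, RS - tile across columns 1-12 and work as-is.
Row 10: chart row 2, WS - tiled (columns 1-12): k k x p p k k x p p k k; work from column 12 back to 1 with k<->p swapped.
Row 11: chart row 3, RS - tile across columns 1-12 and work as-is.

Rows as worked:
k k k k k k k k k k k k
k p k p p k p k p p k p
p p k k x p p k k x p p
p p k k k p p k k k p p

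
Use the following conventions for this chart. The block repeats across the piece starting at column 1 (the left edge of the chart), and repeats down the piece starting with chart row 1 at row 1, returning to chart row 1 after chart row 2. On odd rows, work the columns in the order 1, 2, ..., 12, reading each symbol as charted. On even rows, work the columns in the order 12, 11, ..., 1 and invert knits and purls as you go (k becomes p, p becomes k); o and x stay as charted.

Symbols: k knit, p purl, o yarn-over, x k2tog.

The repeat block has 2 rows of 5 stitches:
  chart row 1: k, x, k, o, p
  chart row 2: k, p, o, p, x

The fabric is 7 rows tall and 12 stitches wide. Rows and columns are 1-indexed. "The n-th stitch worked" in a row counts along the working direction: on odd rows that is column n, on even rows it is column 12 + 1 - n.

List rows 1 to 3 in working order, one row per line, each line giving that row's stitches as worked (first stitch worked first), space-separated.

Row 1: chart row 1, RS - tile across columns 1-12 and work as-is.
Row 2: chart row 2, WS - tiled (columns 1-12): k p o p x k p o p x k p; work from column 12 back to 1 with k<->p swapped.
Row 3: chart row 1, RS - tile across columns 1-12 and work as-is.

Result:
k x k o p k x k o p k x
k p x k o k p x k o k p
k x k o p k x k o p k x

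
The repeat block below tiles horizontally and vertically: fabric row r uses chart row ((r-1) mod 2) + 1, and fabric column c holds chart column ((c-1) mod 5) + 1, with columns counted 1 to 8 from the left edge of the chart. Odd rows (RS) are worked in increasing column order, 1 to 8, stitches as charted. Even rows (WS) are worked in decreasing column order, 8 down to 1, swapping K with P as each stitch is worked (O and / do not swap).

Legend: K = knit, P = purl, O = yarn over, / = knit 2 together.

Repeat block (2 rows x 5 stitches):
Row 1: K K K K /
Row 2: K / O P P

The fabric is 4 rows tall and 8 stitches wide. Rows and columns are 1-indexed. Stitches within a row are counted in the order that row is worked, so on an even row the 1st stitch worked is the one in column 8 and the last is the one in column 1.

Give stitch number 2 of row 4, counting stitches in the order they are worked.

Row 4: (4-1) mod 2 = 1, so use chart row 2. Even row -> WS.
Chart row 2 tiled across columns 1-8: K / O P P K / O
WS row: flip the tiled sequence (start at column 8) and apply K<->P; O and / stay.
Row 4 as worked: O / P K K O / P
The 2nd stitch worked is /.

Stitch:
/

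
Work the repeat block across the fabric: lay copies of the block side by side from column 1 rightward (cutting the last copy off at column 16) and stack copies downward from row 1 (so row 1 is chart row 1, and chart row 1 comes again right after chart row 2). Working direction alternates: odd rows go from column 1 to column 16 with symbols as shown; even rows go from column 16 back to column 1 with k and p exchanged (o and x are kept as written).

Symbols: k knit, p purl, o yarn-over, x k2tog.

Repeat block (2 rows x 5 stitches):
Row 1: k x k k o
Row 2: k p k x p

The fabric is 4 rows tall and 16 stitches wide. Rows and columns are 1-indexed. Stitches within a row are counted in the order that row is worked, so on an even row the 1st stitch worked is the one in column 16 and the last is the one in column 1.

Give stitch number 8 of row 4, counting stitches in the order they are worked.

For row 4: chart row = ((4-1) mod 2) + 1 = 2; this is a WS (even) row.
Chart row 2 tiled across columns 1-16: k p k x p k p k x p k p k x p k
WS: work from column 16 back to column 1 (reverse the tiled row), swapping k<->p (o and x unchanged).
Row 4 as worked: p k x p k p k x p k p k x p k p
Counting 8 along the worked row gives x.

== STITCH ==
x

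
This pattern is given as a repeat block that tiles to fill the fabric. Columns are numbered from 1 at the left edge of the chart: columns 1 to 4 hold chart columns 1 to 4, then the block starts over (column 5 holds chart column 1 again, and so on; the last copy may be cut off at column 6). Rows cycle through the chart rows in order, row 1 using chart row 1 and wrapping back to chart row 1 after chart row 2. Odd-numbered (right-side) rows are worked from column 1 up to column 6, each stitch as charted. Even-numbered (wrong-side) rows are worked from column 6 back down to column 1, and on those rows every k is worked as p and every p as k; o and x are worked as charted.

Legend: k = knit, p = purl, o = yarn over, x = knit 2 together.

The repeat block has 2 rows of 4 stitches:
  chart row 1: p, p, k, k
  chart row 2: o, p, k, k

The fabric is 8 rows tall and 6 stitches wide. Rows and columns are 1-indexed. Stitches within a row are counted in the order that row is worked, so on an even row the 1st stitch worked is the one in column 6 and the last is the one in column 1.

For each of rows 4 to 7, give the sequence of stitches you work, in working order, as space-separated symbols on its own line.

Row 4: chart row 2, WS - tiled (columns 1-6): o p k k o p; work from column 6 back to 1 with k<->p swapped.
Row 5: chart row 1, RS - tile across columns 1-6 and work as-is.
Row 6: chart row 2, WS - tiled (columns 1-6): o p k k o p; work from column 6 back to 1 with k<->p swapped.
Row 7: chart row 1, RS - tile across columns 1-6 and work as-is.

Rows as worked:
k o p p k o
p p k k p p
k o p p k o
p p k k p p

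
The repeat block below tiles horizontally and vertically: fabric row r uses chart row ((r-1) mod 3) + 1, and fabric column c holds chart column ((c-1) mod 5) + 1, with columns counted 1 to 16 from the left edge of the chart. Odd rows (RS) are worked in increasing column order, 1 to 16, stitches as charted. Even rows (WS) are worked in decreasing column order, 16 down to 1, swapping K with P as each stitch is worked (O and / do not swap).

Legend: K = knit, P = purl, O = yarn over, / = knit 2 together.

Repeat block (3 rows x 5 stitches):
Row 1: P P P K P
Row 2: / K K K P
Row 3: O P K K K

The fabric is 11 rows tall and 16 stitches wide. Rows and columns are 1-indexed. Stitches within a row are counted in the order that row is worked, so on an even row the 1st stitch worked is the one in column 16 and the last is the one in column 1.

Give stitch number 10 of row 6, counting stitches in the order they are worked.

Result:
K

Derivation:
Row 6 uses chart row ((6-1) mod 3)+1 = 3. Row 6 is even, so WS.
Chart row 3 tiled across columns 1-16: O P K K K O P K K K O P K K K O
Wrong side: read the tiled row from column 16 down to 1 and exchange K with P (leave O, /).
Row 6 as worked: O P P P K O P P P K O P P P K O
The 10th stitch worked is K.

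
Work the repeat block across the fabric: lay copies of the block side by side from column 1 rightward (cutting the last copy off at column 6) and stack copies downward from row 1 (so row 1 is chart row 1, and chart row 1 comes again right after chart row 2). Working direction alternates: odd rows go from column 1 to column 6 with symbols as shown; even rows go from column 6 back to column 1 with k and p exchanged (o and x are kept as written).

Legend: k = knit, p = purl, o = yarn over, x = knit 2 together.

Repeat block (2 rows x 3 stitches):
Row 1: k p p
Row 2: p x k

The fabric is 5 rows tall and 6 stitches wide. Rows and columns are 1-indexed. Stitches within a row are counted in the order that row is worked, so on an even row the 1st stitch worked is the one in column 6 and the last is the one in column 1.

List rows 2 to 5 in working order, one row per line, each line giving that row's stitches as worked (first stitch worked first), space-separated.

Row 2: chart row 2, WS - tiled (columns 1-6): p x k p x k; work from column 6 back to 1 with k<->p swapped.
Row 3: chart row 1, RS - tile across columns 1-6 and work as-is.
Row 4: chart row 2, WS - tiled (columns 1-6): p x k p x k; work from column 6 back to 1 with k<->p swapped.
Row 5: chart row 1, RS - tile across columns 1-6 and work as-is.

Rows as worked:
p x k p x k
k p p k p p
p x k p x k
k p p k p p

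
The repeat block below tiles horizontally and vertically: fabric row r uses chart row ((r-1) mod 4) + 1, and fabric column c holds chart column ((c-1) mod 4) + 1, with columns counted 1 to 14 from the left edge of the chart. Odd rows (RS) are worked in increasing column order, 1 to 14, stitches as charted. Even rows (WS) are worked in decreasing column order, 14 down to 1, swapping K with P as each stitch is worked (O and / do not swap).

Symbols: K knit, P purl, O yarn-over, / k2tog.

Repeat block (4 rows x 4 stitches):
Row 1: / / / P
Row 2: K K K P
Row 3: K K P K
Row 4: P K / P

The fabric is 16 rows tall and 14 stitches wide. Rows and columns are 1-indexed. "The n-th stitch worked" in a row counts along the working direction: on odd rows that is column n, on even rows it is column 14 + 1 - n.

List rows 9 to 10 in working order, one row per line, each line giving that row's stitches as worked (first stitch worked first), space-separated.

Rows as worked:
/ / / P / / / P / / / P / /
P P K P P P K P P P K P P P

Derivation:
Row 9: chart row 1, RS - tile across columns 1-14 and work as-is.
Row 10: chart row 2, WS - tiled (columns 1-14): K K K P K K K P K K K P K K; work from column 14 back to 1 with K<->P swapped.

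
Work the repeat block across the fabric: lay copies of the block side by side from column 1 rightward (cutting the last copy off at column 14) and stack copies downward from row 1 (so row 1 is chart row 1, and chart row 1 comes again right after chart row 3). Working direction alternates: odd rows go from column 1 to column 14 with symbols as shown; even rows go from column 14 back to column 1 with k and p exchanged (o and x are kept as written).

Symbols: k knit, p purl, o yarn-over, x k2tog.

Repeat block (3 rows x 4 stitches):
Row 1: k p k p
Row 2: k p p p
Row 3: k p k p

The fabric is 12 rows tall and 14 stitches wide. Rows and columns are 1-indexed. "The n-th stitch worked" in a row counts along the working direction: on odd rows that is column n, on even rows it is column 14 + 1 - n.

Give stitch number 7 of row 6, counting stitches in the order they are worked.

== STITCH ==
k

Derivation:
For row 6: chart row = ((6-1) mod 3) + 1 = 3; this is a WS (even) row.
Chart row 3 tiled across columns 1-14: k p k p k p k p k p k p k p
WS row: flip the tiled sequence (start at column 14) and apply k<->p; o and x stay.
Row 6 as worked: k p k p k p k p k p k p k p
Counting 7 along the worked row gives k.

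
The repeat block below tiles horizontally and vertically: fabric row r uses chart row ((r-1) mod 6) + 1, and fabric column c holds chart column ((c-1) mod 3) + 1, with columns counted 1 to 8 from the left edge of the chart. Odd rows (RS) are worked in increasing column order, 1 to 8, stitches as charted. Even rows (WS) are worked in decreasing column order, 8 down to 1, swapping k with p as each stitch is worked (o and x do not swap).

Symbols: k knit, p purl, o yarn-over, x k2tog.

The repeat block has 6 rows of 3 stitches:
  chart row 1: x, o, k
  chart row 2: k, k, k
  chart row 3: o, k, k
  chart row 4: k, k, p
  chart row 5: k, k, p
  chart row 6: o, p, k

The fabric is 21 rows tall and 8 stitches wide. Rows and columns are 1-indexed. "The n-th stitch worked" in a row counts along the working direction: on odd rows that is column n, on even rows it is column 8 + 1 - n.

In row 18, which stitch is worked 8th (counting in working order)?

== STITCH ==
o

Derivation:
Row 18: (18-1) mod 6 = 5, so use chart row 6. Even row -> WS.
Chart row 6 tiled across columns 1-8: o p k o p k o p
WS: work from column 8 back to column 1 (reverse the tiled row), swapping k<->p (o and x unchanged).
Row 18 as worked: k o p k o p k o
The 8th stitch worked is o.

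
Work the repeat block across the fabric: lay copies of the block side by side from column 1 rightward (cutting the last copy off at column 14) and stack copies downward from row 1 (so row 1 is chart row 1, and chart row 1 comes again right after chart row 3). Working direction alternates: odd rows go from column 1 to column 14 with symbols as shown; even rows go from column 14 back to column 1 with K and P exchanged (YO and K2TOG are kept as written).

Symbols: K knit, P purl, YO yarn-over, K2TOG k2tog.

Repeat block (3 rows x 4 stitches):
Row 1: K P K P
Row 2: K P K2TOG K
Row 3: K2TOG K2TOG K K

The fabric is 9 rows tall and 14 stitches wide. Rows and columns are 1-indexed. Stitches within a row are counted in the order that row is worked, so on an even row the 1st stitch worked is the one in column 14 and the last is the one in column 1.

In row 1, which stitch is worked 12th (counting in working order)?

Row 1: (1-1) mod 3 = 0, so use chart row 1. Odd row -> RS.
Chart row 1 tiled across columns 1-14: K P K P K P K P K P K P K P
RS: work column 1 to column 14, symbols as charted — the tiled row is the row as worked.
Stitch 12 in working order -> P

Result:
P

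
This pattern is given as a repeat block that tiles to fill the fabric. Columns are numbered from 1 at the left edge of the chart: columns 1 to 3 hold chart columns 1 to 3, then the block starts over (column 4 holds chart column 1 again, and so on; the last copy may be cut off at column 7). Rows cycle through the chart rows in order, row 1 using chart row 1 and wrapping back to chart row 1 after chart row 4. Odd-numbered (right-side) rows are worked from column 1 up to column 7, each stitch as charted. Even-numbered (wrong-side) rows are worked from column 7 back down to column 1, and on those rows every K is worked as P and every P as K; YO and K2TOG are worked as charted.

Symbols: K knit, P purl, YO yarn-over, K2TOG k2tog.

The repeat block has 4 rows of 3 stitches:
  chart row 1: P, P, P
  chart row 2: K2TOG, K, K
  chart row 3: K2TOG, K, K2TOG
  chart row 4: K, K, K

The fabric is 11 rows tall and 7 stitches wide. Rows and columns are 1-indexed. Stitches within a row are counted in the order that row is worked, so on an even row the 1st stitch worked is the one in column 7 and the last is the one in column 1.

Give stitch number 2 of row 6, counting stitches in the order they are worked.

Row 6: (6-1) mod 4 = 1, so use chart row 2. Even row -> WS.
Chart row 2 tiled across columns 1-7: K2TOG K K K2TOG K K K2TOG
WS: work from column 7 back to column 1 (reverse the tiled row), swapping K<->P (YO and K2TOG unchanged).
Row 6 as worked: K2TOG P P K2TOG P P K2TOG
Stitch 2 in working order -> P

Result:
P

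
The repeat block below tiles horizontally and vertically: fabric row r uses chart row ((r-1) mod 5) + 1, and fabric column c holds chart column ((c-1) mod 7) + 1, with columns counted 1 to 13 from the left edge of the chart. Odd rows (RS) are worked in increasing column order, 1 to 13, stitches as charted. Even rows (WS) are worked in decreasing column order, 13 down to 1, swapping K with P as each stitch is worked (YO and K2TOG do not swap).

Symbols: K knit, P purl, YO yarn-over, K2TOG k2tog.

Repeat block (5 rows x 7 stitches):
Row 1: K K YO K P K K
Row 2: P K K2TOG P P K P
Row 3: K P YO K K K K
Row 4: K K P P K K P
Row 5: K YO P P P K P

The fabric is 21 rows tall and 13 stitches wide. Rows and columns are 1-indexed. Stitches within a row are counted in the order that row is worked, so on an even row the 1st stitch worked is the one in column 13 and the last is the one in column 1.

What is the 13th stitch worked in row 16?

== STITCH ==
P

Derivation:
For row 16: chart row = ((16-1) mod 5) + 1 = 1; this is a WS (even) row.
Chart row 1 tiled across columns 1-13: K K YO K P K K K K YO K P K
WS: work from column 13 back to column 1 (reverse the tiled row), swapping K<->P (YO and K2TOG unchanged).
Row 16 as worked: P K P YO P P P P K P YO P P
Stitch 13 in working order -> P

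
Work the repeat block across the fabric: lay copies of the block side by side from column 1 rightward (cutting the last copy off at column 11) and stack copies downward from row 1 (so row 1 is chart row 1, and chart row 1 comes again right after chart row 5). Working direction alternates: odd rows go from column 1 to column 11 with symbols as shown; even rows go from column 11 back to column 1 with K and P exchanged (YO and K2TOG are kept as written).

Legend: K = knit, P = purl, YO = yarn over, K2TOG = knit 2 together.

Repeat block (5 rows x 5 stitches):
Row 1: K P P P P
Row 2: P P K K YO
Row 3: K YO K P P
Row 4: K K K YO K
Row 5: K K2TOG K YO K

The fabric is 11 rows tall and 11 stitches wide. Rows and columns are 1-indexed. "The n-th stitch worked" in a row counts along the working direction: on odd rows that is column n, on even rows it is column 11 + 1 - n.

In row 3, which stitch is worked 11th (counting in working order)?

== STITCH ==
K

Derivation:
Row 3 uses chart row ((3-1) mod 5)+1 = 3. Row 3 is odd, so RS.
Chart row 3 tiled across columns 1-11: K YO K P P K YO K P P K
RS: work column 1 to column 11, symbols as charted — the tiled row is the row as worked.
Counting 11 along the worked row gives K.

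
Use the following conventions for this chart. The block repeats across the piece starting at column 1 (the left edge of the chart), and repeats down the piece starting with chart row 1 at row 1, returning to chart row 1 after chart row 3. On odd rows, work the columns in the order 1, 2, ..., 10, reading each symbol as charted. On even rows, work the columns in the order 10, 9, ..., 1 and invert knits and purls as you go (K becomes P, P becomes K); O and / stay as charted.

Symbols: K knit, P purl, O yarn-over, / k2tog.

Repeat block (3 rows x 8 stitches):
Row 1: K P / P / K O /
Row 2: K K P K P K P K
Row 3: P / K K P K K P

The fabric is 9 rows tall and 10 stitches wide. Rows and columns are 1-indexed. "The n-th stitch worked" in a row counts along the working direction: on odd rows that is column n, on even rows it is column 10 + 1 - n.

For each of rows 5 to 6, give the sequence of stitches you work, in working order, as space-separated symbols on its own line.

Row 5: chart row 2, RS - tile across columns 1-10 and work as-is.
Row 6: chart row 3, WS - tiled (columns 1-10): P / K K P K K P P /; work from column 10 back to 1 with K<->P swapped.

Rows as worked:
K K P K P K P K K K
/ K K P P K P P / K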